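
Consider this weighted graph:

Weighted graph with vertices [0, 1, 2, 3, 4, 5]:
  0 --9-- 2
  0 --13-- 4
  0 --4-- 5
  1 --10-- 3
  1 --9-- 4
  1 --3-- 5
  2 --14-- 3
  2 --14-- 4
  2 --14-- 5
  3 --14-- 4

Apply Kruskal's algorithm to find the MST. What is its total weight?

Applying Kruskal's algorithm (sort edges by weight, add if no cycle):
  Add (1,5) w=3
  Add (0,5) w=4
  Add (0,2) w=9
  Add (1,4) w=9
  Add (1,3) w=10
  Skip (0,4) w=13 (creates cycle)
  Skip (2,5) w=14 (creates cycle)
  Skip (2,4) w=14 (creates cycle)
  Skip (2,3) w=14 (creates cycle)
  Skip (3,4) w=14 (creates cycle)
MST weight = 35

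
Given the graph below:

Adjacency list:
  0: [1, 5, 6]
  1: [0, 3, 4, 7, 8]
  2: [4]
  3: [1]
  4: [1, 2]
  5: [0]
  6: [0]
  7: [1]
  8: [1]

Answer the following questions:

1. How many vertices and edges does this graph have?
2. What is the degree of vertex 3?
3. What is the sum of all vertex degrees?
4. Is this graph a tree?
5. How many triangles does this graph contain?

Count: 9 vertices, 8 edges.
Vertex 3 has neighbors [1], degree = 1.
Handshaking lemma: 2 * 8 = 16.
A graph is a tree iff it is connected and has exactly n-1 edges. This graph is connected (all 9 vertices in one component) and has 9-1 = 8 edges. It is a tree.
Number of triangles = 0.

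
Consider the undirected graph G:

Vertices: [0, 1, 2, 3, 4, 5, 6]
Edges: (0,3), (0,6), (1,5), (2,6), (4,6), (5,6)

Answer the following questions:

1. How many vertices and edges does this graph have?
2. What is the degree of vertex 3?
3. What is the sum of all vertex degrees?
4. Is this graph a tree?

Count: 7 vertices, 6 edges.
Vertex 3 has neighbors [0], degree = 1.
Handshaking lemma: 2 * 6 = 12.
A graph is a tree iff it is connected and has exactly n-1 edges. This graph is connected (all 7 vertices in one component) and has 7-1 = 6 edges. It is a tree.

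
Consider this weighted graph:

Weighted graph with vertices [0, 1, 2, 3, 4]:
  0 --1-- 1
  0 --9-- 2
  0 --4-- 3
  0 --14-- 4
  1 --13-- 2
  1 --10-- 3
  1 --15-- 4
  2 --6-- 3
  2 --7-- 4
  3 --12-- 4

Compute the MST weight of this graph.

Applying Kruskal's algorithm (sort edges by weight, add if no cycle):
  Add (0,1) w=1
  Add (0,3) w=4
  Add (2,3) w=6
  Add (2,4) w=7
  Skip (0,2) w=9 (creates cycle)
  Skip (1,3) w=10 (creates cycle)
  Skip (3,4) w=12 (creates cycle)
  Skip (1,2) w=13 (creates cycle)
  Skip (0,4) w=14 (creates cycle)
  Skip (1,4) w=15 (creates cycle)
MST weight = 18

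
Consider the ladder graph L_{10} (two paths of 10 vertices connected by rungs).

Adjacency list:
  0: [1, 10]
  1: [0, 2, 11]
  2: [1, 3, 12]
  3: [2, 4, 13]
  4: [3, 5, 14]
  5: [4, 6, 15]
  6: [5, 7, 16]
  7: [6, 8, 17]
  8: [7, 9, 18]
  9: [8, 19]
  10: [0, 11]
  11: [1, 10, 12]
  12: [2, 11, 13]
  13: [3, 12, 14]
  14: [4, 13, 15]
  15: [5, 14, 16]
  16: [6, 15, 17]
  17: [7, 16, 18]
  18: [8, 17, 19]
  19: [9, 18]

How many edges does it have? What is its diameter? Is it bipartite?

Ladder graph L_{10}: 10 rungs + 2 * (10-1) path edges = 10 + 18 = 28 edges.
Diameter = 10.
Ladder graphs are bipartite (alternating coloring along each path).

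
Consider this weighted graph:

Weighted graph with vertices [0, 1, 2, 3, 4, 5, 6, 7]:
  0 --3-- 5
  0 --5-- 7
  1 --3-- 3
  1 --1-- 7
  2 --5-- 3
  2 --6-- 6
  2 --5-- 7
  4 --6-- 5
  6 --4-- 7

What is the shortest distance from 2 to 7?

Using Dijkstra's algorithm from vertex 2:
Shortest path: 2 -> 7
Total weight: 5 = 5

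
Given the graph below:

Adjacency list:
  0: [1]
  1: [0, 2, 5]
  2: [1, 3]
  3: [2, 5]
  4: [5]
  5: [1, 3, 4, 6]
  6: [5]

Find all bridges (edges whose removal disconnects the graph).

A bridge is an edge whose removal increases the number of connected components.
Bridges found: (0,1), (4,5), (5,6)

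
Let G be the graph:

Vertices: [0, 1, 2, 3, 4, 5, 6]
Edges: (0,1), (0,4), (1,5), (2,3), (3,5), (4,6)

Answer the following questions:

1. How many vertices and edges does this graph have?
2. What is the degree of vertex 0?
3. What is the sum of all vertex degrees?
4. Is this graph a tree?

Count: 7 vertices, 6 edges.
Vertex 0 has neighbors [1, 4], degree = 2.
Handshaking lemma: 2 * 6 = 12.
A graph is a tree iff it is connected and has exactly n-1 edges. This graph is connected (all 7 vertices in one component) and has 7-1 = 6 edges. It is a tree.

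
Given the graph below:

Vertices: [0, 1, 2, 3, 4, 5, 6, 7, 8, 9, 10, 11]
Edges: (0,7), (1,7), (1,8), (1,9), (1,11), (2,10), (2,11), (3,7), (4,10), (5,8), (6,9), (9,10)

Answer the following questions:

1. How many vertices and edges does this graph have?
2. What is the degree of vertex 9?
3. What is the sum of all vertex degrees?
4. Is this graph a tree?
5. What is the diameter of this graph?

Count: 12 vertices, 12 edges.
Vertex 9 has neighbors [1, 6, 10], degree = 3.
Handshaking lemma: 2 * 12 = 24.
A tree on 12 vertices has 11 edges. This graph has 12 edges (1 extra). Not a tree.
Diameter (longest shortest path) = 5.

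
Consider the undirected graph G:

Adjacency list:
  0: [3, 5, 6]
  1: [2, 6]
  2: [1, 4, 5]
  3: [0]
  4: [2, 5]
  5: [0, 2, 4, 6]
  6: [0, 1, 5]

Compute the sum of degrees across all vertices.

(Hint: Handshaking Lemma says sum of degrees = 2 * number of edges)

Count edges: 9 edges.
By Handshaking Lemma: sum of degrees = 2 * 9 = 18.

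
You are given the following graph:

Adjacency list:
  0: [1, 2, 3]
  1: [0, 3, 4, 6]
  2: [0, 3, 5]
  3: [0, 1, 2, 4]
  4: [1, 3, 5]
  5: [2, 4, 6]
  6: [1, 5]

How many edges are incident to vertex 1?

Vertex 1 has neighbors [0, 3, 4, 6], so deg(1) = 4.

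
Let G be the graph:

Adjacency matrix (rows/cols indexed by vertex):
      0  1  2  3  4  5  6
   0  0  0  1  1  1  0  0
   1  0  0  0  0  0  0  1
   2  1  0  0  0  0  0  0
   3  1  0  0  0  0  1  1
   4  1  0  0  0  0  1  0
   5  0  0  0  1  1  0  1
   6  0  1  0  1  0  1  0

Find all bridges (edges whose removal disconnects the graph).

A bridge is an edge whose removal increases the number of connected components.
Bridges found: (0,2), (1,6)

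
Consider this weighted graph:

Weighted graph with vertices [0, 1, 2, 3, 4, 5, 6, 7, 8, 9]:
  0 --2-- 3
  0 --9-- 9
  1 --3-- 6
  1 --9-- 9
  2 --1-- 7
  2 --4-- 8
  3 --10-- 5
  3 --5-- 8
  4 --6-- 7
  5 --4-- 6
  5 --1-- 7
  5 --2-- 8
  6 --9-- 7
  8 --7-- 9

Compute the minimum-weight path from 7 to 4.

Using Dijkstra's algorithm from vertex 7:
Shortest path: 7 -> 4
Total weight: 6 = 6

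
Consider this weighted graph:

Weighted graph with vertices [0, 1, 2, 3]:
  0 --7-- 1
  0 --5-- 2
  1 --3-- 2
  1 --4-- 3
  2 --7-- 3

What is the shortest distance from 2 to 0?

Using Dijkstra's algorithm from vertex 2:
Shortest path: 2 -> 0
Total weight: 5 = 5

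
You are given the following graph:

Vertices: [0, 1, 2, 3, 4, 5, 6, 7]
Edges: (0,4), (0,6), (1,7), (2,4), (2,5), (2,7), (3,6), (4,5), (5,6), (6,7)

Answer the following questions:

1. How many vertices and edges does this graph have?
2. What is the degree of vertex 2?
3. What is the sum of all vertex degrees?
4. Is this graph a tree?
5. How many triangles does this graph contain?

Count: 8 vertices, 10 edges.
Vertex 2 has neighbors [4, 5, 7], degree = 3.
Handshaking lemma: 2 * 10 = 20.
A tree on 8 vertices has 7 edges. This graph has 10 edges (3 extra). Not a tree.
Number of triangles = 1.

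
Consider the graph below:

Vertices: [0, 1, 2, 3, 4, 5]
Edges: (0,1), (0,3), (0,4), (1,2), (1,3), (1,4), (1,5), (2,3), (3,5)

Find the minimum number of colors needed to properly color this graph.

The graph has a maximum clique of size 3 (lower bound on chromatic number).
A valid 3-coloring: {0: 2, 1: 0, 2: 2, 3: 1, 4: 1, 5: 2}.
Chromatic number = 3.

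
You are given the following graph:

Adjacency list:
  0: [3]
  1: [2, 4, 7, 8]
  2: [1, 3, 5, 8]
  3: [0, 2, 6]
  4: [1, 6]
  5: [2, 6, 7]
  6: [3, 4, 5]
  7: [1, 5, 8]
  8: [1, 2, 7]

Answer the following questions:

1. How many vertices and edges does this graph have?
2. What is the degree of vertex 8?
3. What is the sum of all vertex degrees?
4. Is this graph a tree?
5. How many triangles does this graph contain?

Count: 9 vertices, 13 edges.
Vertex 8 has neighbors [1, 2, 7], degree = 3.
Handshaking lemma: 2 * 13 = 26.
A tree on 9 vertices has 8 edges. This graph has 13 edges (5 extra). Not a tree.
Number of triangles = 2.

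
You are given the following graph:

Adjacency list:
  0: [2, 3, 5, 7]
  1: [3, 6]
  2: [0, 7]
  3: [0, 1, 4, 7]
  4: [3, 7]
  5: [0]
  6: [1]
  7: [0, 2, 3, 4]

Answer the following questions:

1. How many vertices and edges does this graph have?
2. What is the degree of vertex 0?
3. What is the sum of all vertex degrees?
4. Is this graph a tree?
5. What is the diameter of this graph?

Count: 8 vertices, 10 edges.
Vertex 0 has neighbors [2, 3, 5, 7], degree = 4.
Handshaking lemma: 2 * 10 = 20.
A tree on 8 vertices has 7 edges. This graph has 10 edges (3 extra). Not a tree.
Diameter (longest shortest path) = 4.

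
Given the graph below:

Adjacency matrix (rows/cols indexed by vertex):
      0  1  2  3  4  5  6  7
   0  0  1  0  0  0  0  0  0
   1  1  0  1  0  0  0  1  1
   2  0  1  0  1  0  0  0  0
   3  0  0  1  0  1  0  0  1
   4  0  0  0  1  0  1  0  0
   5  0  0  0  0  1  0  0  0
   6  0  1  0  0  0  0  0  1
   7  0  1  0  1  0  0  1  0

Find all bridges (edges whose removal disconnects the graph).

A bridge is an edge whose removal increases the number of connected components.
Bridges found: (0,1), (3,4), (4,5)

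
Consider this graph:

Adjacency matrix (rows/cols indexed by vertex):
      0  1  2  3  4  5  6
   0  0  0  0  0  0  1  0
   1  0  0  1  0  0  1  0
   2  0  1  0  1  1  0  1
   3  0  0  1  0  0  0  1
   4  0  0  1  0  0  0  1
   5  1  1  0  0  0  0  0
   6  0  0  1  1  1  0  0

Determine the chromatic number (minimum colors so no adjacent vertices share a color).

The graph has a maximum clique of size 3 (lower bound on chromatic number).
A valid 3-coloring: {0: 1, 1: 1, 2: 0, 3: 2, 4: 2, 5: 0, 6: 1}.
Chromatic number = 3.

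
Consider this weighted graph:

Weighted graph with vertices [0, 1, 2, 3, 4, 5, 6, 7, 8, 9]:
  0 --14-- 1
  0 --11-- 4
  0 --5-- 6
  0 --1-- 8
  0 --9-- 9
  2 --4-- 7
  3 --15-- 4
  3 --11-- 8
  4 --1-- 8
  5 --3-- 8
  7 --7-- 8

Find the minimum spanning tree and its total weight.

Applying Kruskal's algorithm (sort edges by weight, add if no cycle):
  Add (0,8) w=1
  Add (4,8) w=1
  Add (5,8) w=3
  Add (2,7) w=4
  Add (0,6) w=5
  Add (7,8) w=7
  Add (0,9) w=9
  Skip (0,4) w=11 (creates cycle)
  Add (3,8) w=11
  Add (0,1) w=14
  Skip (3,4) w=15 (creates cycle)
MST weight = 55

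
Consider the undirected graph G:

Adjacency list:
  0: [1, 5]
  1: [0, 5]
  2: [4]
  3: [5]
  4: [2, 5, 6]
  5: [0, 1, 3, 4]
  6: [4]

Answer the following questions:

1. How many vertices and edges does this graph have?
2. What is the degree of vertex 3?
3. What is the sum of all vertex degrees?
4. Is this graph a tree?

Count: 7 vertices, 7 edges.
Vertex 3 has neighbors [5], degree = 1.
Handshaking lemma: 2 * 7 = 14.
A tree on 7 vertices has 6 edges. This graph has 7 edges (1 extra). Not a tree.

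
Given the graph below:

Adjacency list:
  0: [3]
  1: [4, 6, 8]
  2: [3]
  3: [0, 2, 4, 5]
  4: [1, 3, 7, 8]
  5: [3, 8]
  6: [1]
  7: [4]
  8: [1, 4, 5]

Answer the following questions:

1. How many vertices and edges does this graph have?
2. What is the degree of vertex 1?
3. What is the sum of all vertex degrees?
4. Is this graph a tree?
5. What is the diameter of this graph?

Count: 9 vertices, 10 edges.
Vertex 1 has neighbors [4, 6, 8], degree = 3.
Handshaking lemma: 2 * 10 = 20.
A tree on 9 vertices has 8 edges. This graph has 10 edges (2 extra). Not a tree.
Diameter (longest shortest path) = 4.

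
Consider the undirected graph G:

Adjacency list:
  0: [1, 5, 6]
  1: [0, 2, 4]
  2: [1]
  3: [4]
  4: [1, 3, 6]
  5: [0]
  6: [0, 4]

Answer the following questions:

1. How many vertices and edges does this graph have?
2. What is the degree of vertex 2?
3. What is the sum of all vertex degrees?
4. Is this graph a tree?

Count: 7 vertices, 7 edges.
Vertex 2 has neighbors [1], degree = 1.
Handshaking lemma: 2 * 7 = 14.
A tree on 7 vertices has 6 edges. This graph has 7 edges (1 extra). Not a tree.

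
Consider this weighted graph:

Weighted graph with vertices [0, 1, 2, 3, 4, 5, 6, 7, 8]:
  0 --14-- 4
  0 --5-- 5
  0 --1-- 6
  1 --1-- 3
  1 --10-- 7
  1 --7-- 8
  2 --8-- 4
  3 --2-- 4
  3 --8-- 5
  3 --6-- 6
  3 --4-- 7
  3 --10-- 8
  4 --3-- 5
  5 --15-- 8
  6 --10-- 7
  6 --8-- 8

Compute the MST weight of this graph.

Applying Kruskal's algorithm (sort edges by weight, add if no cycle):
  Add (0,6) w=1
  Add (1,3) w=1
  Add (3,4) w=2
  Add (4,5) w=3
  Add (3,7) w=4
  Add (0,5) w=5
  Skip (3,6) w=6 (creates cycle)
  Add (1,8) w=7
  Add (2,4) w=8
  Skip (3,5) w=8 (creates cycle)
  Skip (6,8) w=8 (creates cycle)
  Skip (1,7) w=10 (creates cycle)
  Skip (3,8) w=10 (creates cycle)
  Skip (6,7) w=10 (creates cycle)
  Skip (0,4) w=14 (creates cycle)
  Skip (5,8) w=15 (creates cycle)
MST weight = 31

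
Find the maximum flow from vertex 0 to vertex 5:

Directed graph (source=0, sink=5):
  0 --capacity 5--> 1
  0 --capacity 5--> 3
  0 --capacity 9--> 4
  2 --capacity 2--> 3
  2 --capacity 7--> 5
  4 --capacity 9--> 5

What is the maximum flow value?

Computing max flow:
  Flow on (0->4): 9/9
  Flow on (4->5): 9/9
Maximum flow = 9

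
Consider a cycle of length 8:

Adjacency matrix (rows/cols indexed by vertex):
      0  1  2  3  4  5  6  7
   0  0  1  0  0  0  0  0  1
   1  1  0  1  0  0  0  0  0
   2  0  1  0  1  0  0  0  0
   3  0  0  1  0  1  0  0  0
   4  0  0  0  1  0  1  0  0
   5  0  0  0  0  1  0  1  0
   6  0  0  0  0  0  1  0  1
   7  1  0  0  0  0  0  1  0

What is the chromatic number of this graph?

This is an even cycle (C_8). Even cycles are bipartite.
Chromatic number = 2.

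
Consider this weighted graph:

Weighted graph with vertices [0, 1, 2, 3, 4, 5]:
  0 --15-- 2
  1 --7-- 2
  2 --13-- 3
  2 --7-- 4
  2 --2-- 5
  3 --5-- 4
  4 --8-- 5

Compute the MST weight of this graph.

Applying Kruskal's algorithm (sort edges by weight, add if no cycle):
  Add (2,5) w=2
  Add (3,4) w=5
  Add (1,2) w=7
  Add (2,4) w=7
  Skip (4,5) w=8 (creates cycle)
  Skip (2,3) w=13 (creates cycle)
  Add (0,2) w=15
MST weight = 36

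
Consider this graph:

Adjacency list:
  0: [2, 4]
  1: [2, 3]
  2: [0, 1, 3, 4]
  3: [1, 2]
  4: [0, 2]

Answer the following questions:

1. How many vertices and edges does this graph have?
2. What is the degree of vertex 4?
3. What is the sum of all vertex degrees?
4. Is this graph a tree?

Count: 5 vertices, 6 edges.
Vertex 4 has neighbors [0, 2], degree = 2.
Handshaking lemma: 2 * 6 = 12.
A tree on 5 vertices has 4 edges. This graph has 6 edges (2 extra). Not a tree.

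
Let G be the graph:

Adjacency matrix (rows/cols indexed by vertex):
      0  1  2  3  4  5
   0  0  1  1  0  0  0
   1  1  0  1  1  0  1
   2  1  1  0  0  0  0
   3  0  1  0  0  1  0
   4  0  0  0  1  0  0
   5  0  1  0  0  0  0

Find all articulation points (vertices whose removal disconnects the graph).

An articulation point is a vertex whose removal disconnects the graph.
Articulation points: [1, 3]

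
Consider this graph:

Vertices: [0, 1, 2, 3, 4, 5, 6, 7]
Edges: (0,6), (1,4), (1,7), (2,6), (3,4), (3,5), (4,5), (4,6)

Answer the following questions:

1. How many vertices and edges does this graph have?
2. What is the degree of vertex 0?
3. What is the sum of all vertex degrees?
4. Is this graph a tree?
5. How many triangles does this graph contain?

Count: 8 vertices, 8 edges.
Vertex 0 has neighbors [6], degree = 1.
Handshaking lemma: 2 * 8 = 16.
A tree on 8 vertices has 7 edges. This graph has 8 edges (1 extra). Not a tree.
Number of triangles = 1.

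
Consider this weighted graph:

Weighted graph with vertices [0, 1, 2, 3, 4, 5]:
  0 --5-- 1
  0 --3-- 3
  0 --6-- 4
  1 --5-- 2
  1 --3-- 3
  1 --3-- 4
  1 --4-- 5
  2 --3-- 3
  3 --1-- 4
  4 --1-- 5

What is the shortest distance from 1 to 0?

Using Dijkstra's algorithm from vertex 1:
Shortest path: 1 -> 0
Total weight: 5 = 5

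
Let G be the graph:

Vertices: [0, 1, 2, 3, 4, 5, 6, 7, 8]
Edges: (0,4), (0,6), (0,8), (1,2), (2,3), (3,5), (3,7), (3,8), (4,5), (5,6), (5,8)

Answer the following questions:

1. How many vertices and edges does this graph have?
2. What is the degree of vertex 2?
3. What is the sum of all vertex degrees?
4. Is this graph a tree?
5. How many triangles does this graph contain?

Count: 9 vertices, 11 edges.
Vertex 2 has neighbors [1, 3], degree = 2.
Handshaking lemma: 2 * 11 = 22.
A tree on 9 vertices has 8 edges. This graph has 11 edges (3 extra). Not a tree.
Number of triangles = 1.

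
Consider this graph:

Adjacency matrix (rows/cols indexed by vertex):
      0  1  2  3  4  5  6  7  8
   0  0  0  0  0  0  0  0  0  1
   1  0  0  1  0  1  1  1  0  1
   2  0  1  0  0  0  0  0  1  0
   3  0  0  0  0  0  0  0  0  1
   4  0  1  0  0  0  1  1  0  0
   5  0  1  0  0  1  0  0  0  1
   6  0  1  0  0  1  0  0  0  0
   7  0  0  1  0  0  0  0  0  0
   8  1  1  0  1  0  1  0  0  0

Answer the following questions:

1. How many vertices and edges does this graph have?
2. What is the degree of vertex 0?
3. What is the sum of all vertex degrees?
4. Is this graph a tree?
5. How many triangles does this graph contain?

Count: 9 vertices, 11 edges.
Vertex 0 has neighbors [8], degree = 1.
Handshaking lemma: 2 * 11 = 22.
A tree on 9 vertices has 8 edges. This graph has 11 edges (3 extra). Not a tree.
Number of triangles = 3.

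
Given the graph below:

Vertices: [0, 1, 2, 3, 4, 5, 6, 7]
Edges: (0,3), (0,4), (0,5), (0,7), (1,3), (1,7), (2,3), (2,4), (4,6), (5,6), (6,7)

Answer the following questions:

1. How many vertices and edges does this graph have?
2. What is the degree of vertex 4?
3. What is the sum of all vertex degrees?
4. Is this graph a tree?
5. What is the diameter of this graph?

Count: 8 vertices, 11 edges.
Vertex 4 has neighbors [0, 2, 6], degree = 3.
Handshaking lemma: 2 * 11 = 22.
A tree on 8 vertices has 7 edges. This graph has 11 edges (4 extra). Not a tree.
Diameter (longest shortest path) = 3.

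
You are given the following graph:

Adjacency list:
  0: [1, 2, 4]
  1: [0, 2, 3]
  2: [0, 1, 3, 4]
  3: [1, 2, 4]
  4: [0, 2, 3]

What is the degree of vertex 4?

Vertex 4 has neighbors [0, 2, 3], so deg(4) = 3.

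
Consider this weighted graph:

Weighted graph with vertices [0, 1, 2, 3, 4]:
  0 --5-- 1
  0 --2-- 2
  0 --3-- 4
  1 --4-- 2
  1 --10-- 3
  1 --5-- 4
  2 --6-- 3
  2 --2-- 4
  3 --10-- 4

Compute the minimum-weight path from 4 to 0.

Using Dijkstra's algorithm from vertex 4:
Shortest path: 4 -> 0
Total weight: 3 = 3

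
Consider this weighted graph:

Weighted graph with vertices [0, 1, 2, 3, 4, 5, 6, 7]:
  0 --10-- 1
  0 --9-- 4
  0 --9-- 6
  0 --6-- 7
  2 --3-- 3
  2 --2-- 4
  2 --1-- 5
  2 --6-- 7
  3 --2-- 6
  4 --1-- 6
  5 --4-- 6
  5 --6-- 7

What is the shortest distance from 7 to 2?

Using Dijkstra's algorithm from vertex 7:
Shortest path: 7 -> 2
Total weight: 6 = 6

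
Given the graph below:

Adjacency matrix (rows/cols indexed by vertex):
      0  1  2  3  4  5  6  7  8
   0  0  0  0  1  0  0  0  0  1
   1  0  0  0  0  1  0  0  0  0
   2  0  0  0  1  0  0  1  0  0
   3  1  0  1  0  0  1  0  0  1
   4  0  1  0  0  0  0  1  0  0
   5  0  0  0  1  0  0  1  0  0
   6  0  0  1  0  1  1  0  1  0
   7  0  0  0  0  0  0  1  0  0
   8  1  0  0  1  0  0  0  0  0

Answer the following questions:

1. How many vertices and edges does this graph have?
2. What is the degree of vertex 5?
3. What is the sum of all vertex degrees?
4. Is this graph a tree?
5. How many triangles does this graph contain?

Count: 9 vertices, 10 edges.
Vertex 5 has neighbors [3, 6], degree = 2.
Handshaking lemma: 2 * 10 = 20.
A tree on 9 vertices has 8 edges. This graph has 10 edges (2 extra). Not a tree.
Number of triangles = 1.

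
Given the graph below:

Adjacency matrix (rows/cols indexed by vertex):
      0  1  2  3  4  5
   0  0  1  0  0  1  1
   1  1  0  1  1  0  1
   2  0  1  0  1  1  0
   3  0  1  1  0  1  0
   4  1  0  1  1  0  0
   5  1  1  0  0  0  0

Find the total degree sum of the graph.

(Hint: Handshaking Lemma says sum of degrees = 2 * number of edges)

Count edges: 9 edges.
By Handshaking Lemma: sum of degrees = 2 * 9 = 18.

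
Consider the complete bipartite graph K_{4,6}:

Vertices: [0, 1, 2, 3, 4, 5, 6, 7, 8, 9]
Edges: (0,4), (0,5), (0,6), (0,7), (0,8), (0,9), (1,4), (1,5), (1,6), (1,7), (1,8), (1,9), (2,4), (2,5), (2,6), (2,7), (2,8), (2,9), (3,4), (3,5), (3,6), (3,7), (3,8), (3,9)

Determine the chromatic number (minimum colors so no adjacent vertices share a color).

K_{4,6} is bipartite: vertices split into two independent sets of size 4 and 6.
Color one set 0, the other 1. No adjacent vertices share a color.
Chromatic number = 2.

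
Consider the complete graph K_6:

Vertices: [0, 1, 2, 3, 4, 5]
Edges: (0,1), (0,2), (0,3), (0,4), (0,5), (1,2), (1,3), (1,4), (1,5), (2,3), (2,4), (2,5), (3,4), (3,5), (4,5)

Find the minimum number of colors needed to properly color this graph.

In K_6, every vertex is adjacent to every other vertex.
Each vertex needs a unique color.
Chromatic number = 6.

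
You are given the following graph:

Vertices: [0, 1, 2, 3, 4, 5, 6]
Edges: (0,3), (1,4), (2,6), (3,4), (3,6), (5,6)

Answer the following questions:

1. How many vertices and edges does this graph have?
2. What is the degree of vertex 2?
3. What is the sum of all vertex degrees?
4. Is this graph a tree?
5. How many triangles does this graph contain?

Count: 7 vertices, 6 edges.
Vertex 2 has neighbors [6], degree = 1.
Handshaking lemma: 2 * 6 = 12.
A graph is a tree iff it is connected and has exactly n-1 edges. This graph is connected (all 7 vertices in one component) and has 7-1 = 6 edges. It is a tree.
Number of triangles = 0.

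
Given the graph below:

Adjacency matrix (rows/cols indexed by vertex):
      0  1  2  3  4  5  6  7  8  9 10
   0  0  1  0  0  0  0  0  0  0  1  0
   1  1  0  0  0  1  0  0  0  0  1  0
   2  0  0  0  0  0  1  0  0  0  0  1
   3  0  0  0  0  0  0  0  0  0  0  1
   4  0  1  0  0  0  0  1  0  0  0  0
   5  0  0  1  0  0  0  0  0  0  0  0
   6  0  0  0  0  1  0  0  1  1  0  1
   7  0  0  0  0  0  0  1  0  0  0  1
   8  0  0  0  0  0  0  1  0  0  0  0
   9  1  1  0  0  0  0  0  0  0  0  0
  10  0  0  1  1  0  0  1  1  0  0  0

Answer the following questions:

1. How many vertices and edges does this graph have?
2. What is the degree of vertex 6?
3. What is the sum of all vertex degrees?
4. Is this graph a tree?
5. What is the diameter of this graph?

Count: 11 vertices, 12 edges.
Vertex 6 has neighbors [4, 7, 8, 10], degree = 4.
Handshaking lemma: 2 * 12 = 24.
A tree on 11 vertices has 10 edges. This graph has 12 edges (2 extra). Not a tree.
Diameter (longest shortest path) = 6.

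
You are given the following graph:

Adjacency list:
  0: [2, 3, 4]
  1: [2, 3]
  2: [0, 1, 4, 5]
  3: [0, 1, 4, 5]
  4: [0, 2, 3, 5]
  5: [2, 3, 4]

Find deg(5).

Vertex 5 has neighbors [2, 3, 4], so deg(5) = 3.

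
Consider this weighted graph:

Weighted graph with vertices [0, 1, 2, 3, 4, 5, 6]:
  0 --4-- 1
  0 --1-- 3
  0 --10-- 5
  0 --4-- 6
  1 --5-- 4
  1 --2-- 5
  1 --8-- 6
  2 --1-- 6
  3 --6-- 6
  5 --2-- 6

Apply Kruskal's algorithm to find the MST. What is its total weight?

Applying Kruskal's algorithm (sort edges by weight, add if no cycle):
  Add (0,3) w=1
  Add (2,6) w=1
  Add (1,5) w=2
  Add (5,6) w=2
  Add (0,6) w=4
  Skip (0,1) w=4 (creates cycle)
  Add (1,4) w=5
  Skip (3,6) w=6 (creates cycle)
  Skip (1,6) w=8 (creates cycle)
  Skip (0,5) w=10 (creates cycle)
MST weight = 15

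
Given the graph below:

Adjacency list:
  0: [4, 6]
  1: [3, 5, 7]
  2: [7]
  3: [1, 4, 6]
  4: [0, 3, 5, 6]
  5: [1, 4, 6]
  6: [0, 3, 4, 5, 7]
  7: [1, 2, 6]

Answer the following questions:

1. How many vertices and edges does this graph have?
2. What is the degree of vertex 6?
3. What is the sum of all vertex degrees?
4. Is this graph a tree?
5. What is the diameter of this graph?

Count: 8 vertices, 12 edges.
Vertex 6 has neighbors [0, 3, 4, 5, 7], degree = 5.
Handshaking lemma: 2 * 12 = 24.
A tree on 8 vertices has 7 edges. This graph has 12 edges (5 extra). Not a tree.
Diameter (longest shortest path) = 3.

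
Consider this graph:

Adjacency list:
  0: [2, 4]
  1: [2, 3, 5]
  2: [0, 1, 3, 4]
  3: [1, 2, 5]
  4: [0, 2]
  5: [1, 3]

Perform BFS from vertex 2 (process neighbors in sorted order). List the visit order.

BFS from vertex 2 (neighbors processed in ascending order):
Visit order: 2, 0, 1, 3, 4, 5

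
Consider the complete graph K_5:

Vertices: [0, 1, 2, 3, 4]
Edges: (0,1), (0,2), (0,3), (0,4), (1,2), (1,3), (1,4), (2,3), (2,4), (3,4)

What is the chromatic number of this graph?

In K_5, every vertex is adjacent to every other vertex.
Each vertex needs a unique color.
Chromatic number = 5.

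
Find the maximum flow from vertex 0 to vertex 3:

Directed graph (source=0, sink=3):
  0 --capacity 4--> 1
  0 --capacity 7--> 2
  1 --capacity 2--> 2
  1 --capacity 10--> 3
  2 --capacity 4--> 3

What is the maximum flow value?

Computing max flow:
  Flow on (0->1): 4/4
  Flow on (0->2): 4/7
  Flow on (1->3): 4/10
  Flow on (2->3): 4/4
Maximum flow = 8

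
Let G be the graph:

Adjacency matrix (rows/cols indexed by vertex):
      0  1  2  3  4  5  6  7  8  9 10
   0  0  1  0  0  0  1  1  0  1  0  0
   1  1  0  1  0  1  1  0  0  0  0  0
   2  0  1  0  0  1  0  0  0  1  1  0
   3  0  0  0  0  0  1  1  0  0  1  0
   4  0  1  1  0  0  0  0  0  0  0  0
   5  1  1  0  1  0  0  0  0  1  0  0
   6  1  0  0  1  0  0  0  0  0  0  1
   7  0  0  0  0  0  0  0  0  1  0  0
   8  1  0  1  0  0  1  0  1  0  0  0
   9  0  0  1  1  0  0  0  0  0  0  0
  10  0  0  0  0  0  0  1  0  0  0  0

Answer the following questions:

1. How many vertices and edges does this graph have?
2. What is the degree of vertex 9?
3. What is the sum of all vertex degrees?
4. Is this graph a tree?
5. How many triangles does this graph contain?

Count: 11 vertices, 16 edges.
Vertex 9 has neighbors [2, 3], degree = 2.
Handshaking lemma: 2 * 16 = 32.
A tree on 11 vertices has 10 edges. This graph has 16 edges (6 extra). Not a tree.
Number of triangles = 3.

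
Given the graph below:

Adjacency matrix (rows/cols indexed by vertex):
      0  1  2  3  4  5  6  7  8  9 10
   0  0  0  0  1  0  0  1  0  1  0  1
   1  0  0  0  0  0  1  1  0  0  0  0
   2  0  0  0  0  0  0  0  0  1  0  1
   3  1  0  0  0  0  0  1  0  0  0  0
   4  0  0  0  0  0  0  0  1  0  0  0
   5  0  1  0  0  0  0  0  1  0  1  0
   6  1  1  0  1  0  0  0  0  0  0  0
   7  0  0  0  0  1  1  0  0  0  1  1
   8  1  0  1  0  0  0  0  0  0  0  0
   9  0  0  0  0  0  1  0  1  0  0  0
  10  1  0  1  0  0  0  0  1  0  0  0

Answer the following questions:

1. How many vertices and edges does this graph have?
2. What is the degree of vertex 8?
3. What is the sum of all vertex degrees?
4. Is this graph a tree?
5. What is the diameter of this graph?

Count: 11 vertices, 14 edges.
Vertex 8 has neighbors [0, 2], degree = 2.
Handshaking lemma: 2 * 14 = 28.
A tree on 11 vertices has 10 edges. This graph has 14 edges (4 extra). Not a tree.
Diameter (longest shortest path) = 4.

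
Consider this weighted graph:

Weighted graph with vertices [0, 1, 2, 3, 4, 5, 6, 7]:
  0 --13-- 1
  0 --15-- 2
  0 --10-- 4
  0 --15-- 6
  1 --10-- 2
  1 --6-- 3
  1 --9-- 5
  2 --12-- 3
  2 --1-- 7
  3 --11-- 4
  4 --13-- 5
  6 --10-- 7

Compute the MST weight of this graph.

Applying Kruskal's algorithm (sort edges by weight, add if no cycle):
  Add (2,7) w=1
  Add (1,3) w=6
  Add (1,5) w=9
  Add (0,4) w=10
  Add (1,2) w=10
  Add (6,7) w=10
  Add (3,4) w=11
  Skip (2,3) w=12 (creates cycle)
  Skip (0,1) w=13 (creates cycle)
  Skip (4,5) w=13 (creates cycle)
  Skip (0,2) w=15 (creates cycle)
  Skip (0,6) w=15 (creates cycle)
MST weight = 57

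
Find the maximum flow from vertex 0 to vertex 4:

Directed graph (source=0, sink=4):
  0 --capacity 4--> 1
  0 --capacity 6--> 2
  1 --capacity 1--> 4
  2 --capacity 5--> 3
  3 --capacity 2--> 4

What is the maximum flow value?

Computing max flow:
  Flow on (0->1): 1/4
  Flow on (0->2): 2/6
  Flow on (1->4): 1/1
  Flow on (2->3): 2/5
  Flow on (3->4): 2/2
Maximum flow = 3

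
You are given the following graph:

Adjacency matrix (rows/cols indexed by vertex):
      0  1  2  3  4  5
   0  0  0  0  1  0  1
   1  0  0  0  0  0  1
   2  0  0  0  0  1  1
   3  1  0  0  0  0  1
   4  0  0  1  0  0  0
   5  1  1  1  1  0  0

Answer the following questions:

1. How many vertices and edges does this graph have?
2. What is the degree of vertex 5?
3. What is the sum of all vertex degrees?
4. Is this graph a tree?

Count: 6 vertices, 6 edges.
Vertex 5 has neighbors [0, 1, 2, 3], degree = 4.
Handshaking lemma: 2 * 6 = 12.
A tree on 6 vertices has 5 edges. This graph has 6 edges (1 extra). Not a tree.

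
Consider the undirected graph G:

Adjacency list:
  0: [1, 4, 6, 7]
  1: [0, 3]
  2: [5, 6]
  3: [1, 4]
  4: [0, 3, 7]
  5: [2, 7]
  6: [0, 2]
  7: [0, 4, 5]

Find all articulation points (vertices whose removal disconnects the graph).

No articulation points. The graph is biconnected.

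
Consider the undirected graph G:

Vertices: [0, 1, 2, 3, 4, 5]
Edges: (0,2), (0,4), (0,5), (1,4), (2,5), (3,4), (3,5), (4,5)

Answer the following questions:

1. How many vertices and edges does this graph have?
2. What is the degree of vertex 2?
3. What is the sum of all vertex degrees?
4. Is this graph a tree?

Count: 6 vertices, 8 edges.
Vertex 2 has neighbors [0, 5], degree = 2.
Handshaking lemma: 2 * 8 = 16.
A tree on 6 vertices has 5 edges. This graph has 8 edges (3 extra). Not a tree.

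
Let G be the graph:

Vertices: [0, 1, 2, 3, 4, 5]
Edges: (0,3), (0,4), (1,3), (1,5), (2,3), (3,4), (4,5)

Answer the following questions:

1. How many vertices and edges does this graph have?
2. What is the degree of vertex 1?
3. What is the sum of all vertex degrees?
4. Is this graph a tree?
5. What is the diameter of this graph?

Count: 6 vertices, 7 edges.
Vertex 1 has neighbors [3, 5], degree = 2.
Handshaking lemma: 2 * 7 = 14.
A tree on 6 vertices has 5 edges. This graph has 7 edges (2 extra). Not a tree.
Diameter (longest shortest path) = 3.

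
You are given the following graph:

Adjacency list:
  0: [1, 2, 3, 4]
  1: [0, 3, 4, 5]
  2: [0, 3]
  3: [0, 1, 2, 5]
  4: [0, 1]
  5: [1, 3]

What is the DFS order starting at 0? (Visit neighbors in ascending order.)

DFS from vertex 0 (neighbors processed in ascending order):
Visit order: 0, 1, 3, 2, 5, 4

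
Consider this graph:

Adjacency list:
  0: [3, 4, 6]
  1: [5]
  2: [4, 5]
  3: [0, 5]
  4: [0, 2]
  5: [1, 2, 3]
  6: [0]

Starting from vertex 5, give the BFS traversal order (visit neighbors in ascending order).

BFS from vertex 5 (neighbors processed in ascending order):
Visit order: 5, 1, 2, 3, 4, 0, 6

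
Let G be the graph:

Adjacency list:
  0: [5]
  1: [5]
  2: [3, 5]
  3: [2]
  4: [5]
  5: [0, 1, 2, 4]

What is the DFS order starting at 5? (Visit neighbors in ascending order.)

DFS from vertex 5 (neighbors processed in ascending order):
Visit order: 5, 0, 1, 2, 3, 4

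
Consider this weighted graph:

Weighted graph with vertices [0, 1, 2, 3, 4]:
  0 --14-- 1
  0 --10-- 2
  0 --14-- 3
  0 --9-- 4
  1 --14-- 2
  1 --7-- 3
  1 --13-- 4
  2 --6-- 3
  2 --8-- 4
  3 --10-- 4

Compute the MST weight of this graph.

Applying Kruskal's algorithm (sort edges by weight, add if no cycle):
  Add (2,3) w=6
  Add (1,3) w=7
  Add (2,4) w=8
  Add (0,4) w=9
  Skip (0,2) w=10 (creates cycle)
  Skip (3,4) w=10 (creates cycle)
  Skip (1,4) w=13 (creates cycle)
  Skip (0,3) w=14 (creates cycle)
  Skip (0,1) w=14 (creates cycle)
  Skip (1,2) w=14 (creates cycle)
MST weight = 30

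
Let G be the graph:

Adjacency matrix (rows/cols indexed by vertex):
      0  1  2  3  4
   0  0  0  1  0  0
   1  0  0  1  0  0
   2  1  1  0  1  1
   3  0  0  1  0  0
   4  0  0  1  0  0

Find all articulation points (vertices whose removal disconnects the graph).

An articulation point is a vertex whose removal disconnects the graph.
Articulation points: [2]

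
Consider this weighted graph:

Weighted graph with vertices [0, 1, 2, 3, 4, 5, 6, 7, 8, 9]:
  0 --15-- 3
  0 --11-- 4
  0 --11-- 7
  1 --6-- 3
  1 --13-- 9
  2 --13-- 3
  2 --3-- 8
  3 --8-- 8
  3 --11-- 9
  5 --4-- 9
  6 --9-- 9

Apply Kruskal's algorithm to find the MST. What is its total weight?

Applying Kruskal's algorithm (sort edges by weight, add if no cycle):
  Add (2,8) w=3
  Add (5,9) w=4
  Add (1,3) w=6
  Add (3,8) w=8
  Add (6,9) w=9
  Add (0,7) w=11
  Add (0,4) w=11
  Add (3,9) w=11
  Skip (1,9) w=13 (creates cycle)
  Skip (2,3) w=13 (creates cycle)
  Add (0,3) w=15
MST weight = 78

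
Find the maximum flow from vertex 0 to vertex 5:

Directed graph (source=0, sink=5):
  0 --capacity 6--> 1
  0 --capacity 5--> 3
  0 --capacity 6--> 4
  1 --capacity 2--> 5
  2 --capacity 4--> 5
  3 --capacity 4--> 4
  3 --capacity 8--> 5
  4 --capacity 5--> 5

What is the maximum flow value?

Computing max flow:
  Flow on (0->1): 2/6
  Flow on (0->3): 5/5
  Flow on (0->4): 5/6
  Flow on (1->5): 2/2
  Flow on (3->5): 5/8
  Flow on (4->5): 5/5
Maximum flow = 12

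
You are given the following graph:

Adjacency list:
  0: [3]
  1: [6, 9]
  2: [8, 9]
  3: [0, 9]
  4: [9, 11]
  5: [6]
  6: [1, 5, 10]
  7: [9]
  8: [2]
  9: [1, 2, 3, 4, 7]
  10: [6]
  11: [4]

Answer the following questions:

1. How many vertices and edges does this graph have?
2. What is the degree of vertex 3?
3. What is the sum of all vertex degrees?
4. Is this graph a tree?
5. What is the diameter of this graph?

Count: 12 vertices, 11 edges.
Vertex 3 has neighbors [0, 9], degree = 2.
Handshaking lemma: 2 * 11 = 22.
A graph is a tree iff it is connected and has exactly n-1 edges. This graph is connected (all 12 vertices in one component) and has 12-1 = 11 edges. It is a tree.
Diameter (longest shortest path) = 5.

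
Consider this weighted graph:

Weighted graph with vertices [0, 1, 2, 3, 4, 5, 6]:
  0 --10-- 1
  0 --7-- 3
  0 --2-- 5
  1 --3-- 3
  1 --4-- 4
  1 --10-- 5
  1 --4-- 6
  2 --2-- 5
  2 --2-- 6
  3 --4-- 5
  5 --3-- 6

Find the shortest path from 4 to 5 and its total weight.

Using Dijkstra's algorithm from vertex 4:
Shortest path: 4 -> 1 -> 3 -> 5
Total weight: 4 + 3 + 4 = 11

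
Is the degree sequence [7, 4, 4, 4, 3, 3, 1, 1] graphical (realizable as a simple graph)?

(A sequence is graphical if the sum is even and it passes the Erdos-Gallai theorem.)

Sum of degrees = 27. Sum is odd, so the sequence is NOT graphical.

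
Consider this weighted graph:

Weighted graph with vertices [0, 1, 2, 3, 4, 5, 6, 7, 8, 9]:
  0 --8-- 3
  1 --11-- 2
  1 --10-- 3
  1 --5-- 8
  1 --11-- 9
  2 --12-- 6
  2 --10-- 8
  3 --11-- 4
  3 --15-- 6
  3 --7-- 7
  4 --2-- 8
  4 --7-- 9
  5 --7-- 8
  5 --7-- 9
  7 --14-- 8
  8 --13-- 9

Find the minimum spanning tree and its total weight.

Applying Kruskal's algorithm (sort edges by weight, add if no cycle):
  Add (4,8) w=2
  Add (1,8) w=5
  Add (3,7) w=7
  Add (4,9) w=7
  Add (5,8) w=7
  Skip (5,9) w=7 (creates cycle)
  Add (0,3) w=8
  Add (1,3) w=10
  Add (2,8) w=10
  Skip (1,9) w=11 (creates cycle)
  Skip (1,2) w=11 (creates cycle)
  Skip (3,4) w=11 (creates cycle)
  Add (2,6) w=12
  Skip (8,9) w=13 (creates cycle)
  Skip (7,8) w=14 (creates cycle)
  Skip (3,6) w=15 (creates cycle)
MST weight = 68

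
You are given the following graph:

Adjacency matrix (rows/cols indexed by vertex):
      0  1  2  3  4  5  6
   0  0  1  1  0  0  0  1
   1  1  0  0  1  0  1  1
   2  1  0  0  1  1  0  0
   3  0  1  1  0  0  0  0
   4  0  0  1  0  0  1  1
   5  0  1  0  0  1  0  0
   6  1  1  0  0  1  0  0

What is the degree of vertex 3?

Vertex 3 has neighbors [1, 2], so deg(3) = 2.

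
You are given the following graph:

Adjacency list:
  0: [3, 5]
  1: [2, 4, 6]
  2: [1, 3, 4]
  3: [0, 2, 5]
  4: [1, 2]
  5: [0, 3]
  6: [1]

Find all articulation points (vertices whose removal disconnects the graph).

An articulation point is a vertex whose removal disconnects the graph.
Articulation points: [1, 2, 3]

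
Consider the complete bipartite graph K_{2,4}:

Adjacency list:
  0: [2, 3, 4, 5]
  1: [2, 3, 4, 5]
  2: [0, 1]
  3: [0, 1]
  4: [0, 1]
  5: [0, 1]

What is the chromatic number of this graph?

K_{2,4} is bipartite: vertices split into two independent sets of size 2 and 4.
Color one set 0, the other 1. No adjacent vertices share a color.
Chromatic number = 2.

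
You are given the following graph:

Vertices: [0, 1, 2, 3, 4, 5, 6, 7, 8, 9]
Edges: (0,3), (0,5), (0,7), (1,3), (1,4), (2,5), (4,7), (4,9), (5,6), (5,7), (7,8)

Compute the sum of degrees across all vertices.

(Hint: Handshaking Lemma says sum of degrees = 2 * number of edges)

Count edges: 11 edges.
By Handshaking Lemma: sum of degrees = 2 * 11 = 22.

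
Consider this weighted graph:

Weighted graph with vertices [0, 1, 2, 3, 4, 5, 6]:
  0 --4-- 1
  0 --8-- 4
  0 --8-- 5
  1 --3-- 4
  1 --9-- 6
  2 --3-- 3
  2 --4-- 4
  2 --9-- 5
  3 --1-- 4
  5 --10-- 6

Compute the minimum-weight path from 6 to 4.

Using Dijkstra's algorithm from vertex 6:
Shortest path: 6 -> 1 -> 4
Total weight: 9 + 3 = 12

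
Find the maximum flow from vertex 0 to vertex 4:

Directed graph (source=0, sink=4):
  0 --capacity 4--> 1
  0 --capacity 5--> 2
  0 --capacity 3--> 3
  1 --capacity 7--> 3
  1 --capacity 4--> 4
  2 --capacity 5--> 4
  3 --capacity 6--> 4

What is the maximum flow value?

Computing max flow:
  Flow on (0->1): 4/4
  Flow on (0->2): 5/5
  Flow on (0->3): 3/3
  Flow on (1->4): 4/4
  Flow on (2->4): 5/5
  Flow on (3->4): 3/6
Maximum flow = 12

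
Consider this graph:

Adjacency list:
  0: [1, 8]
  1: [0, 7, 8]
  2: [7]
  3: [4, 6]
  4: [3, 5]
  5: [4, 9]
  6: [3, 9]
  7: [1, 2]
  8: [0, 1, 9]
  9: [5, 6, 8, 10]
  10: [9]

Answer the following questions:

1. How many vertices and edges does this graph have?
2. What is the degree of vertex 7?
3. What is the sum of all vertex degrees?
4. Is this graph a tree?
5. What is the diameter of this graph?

Count: 11 vertices, 12 edges.
Vertex 7 has neighbors [1, 2], degree = 2.
Handshaking lemma: 2 * 12 = 24.
A tree on 11 vertices has 10 edges. This graph has 12 edges (2 extra). Not a tree.
Diameter (longest shortest path) = 6.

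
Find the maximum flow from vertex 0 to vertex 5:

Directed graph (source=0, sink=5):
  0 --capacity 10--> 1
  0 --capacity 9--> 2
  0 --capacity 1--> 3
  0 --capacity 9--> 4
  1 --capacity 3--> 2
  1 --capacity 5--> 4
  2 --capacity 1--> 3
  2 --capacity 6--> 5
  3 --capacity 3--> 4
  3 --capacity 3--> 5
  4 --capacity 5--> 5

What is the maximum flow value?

Computing max flow:
  Flow on (0->1): 8/10
  Flow on (0->2): 4/9
  Flow on (0->3): 1/1
  Flow on (1->2): 3/3
  Flow on (1->4): 5/5
  Flow on (2->3): 1/1
  Flow on (2->5): 6/6
  Flow on (3->5): 2/3
  Flow on (4->5): 5/5
Maximum flow = 13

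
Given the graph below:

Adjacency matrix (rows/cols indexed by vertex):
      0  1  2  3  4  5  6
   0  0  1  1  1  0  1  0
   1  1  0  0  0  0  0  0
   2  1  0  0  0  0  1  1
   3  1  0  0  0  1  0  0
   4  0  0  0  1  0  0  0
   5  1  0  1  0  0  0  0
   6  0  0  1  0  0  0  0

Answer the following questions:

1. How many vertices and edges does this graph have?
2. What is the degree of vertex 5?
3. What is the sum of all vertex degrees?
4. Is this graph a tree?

Count: 7 vertices, 7 edges.
Vertex 5 has neighbors [0, 2], degree = 2.
Handshaking lemma: 2 * 7 = 14.
A tree on 7 vertices has 6 edges. This graph has 7 edges (1 extra). Not a tree.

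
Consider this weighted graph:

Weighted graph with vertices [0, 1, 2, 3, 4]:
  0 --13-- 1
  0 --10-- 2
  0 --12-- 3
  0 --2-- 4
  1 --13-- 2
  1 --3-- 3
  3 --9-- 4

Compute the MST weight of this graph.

Applying Kruskal's algorithm (sort edges by weight, add if no cycle):
  Add (0,4) w=2
  Add (1,3) w=3
  Add (3,4) w=9
  Add (0,2) w=10
  Skip (0,3) w=12 (creates cycle)
  Skip (0,1) w=13 (creates cycle)
  Skip (1,2) w=13 (creates cycle)
MST weight = 24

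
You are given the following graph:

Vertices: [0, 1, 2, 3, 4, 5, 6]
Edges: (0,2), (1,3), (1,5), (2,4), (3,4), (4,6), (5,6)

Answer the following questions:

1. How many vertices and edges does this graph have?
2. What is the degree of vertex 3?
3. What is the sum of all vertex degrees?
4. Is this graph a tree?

Count: 7 vertices, 7 edges.
Vertex 3 has neighbors [1, 4], degree = 2.
Handshaking lemma: 2 * 7 = 14.
A tree on 7 vertices has 6 edges. This graph has 7 edges (1 extra). Not a tree.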